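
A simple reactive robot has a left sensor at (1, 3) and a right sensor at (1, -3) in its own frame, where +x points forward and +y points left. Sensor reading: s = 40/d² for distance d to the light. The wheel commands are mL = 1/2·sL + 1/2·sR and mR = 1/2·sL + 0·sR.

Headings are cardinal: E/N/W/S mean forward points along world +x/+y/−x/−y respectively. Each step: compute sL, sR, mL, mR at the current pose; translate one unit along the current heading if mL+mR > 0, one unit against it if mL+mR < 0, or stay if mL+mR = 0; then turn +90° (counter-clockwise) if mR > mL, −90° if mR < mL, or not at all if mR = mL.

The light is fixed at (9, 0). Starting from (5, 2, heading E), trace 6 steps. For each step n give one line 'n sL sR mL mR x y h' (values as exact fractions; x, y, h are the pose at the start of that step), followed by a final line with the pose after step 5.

n=0: pose=(5,2,E); sL=20/17, sR=4; mL=44/17, mR=10/17; mL+mR=54/17 → advance +1; mR−mL=-2 → turn -1·90°
n=1: pose=(6,2,S); sL=40, sR=40/37; mL=760/37, mR=20; mL+mR=1500/37 → advance +1; mR−mL=-20/37 → turn -1·90°
n=2: pose=(6,1,W); sL=2, sR=5/4; mL=13/8, mR=1; mL+mR=21/8 → advance +1; mR−mL=-5/8 → turn -1·90°
n=3: pose=(5,1,N); sL=40/53, sR=8; mL=232/53, mR=20/53; mL+mR=252/53 → advance +1; mR−mL=-4 → turn -1·90°
n=4: pose=(5,2,E); sL=20/17, sR=4; mL=44/17, mR=10/17; mL+mR=54/17 → advance +1; mR−mL=-2 → turn -1·90°
n=5: pose=(6,2,S); sL=40, sR=40/37; mL=760/37, mR=20; mL+mR=1500/37 → advance +1; mR−mL=-20/37 → turn -1·90°

0 20/17 4 44/17 10/17 5 2 E
1 40 40/37 760/37 20 6 2 S
2 2 5/4 13/8 1 6 1 W
3 40/53 8 232/53 20/53 5 1 N
4 20/17 4 44/17 10/17 5 2 E
5 40 40/37 760/37 20 6 2 S
final 6 1 W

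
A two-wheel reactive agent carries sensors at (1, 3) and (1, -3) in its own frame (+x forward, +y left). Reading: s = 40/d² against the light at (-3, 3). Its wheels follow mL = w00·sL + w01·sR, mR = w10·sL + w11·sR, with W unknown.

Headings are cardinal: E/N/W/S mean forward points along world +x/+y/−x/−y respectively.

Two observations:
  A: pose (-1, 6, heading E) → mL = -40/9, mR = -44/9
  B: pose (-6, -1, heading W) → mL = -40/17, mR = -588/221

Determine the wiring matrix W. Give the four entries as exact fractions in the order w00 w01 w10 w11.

obs A: pose=(-1,6,E) → sL=8/9, sR=40/9, mL=-40/9, mR=-44/9
obs B: pose=(-6,-1,W) → sL=8/13, sR=40/17, mL=-40/17, mR=-588/221
sensor matrix S = [[8/9, 40/9], [8/13, 40/17]]; det S = -1280/1989
solve [mL_A; mL_B] = S·[w00; w01] and [mR_A; mR_B] = S·[w10; w11]:
  w00 = 0, w01 = -1, w10 = -1/2, w11 = -1

0 -1 -1/2 -1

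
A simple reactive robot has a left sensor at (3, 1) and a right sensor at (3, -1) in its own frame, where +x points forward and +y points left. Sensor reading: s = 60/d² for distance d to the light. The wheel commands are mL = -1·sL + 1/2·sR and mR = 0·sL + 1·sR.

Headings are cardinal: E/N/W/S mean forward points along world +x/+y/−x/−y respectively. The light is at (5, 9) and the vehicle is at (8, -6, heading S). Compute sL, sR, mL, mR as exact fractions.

3/17 15/82 -237/2788 15/82

left sensor world pos  = (9, -9); dL² = 340
right sensor world pos = (7, -9); dR² = 328
sL = 60/340 = 3/17
sR = 60/328 = 15/82
mL = -1·sL + 1/2·sR = -237/2788
mR = 0·sL + 1·sR = 15/82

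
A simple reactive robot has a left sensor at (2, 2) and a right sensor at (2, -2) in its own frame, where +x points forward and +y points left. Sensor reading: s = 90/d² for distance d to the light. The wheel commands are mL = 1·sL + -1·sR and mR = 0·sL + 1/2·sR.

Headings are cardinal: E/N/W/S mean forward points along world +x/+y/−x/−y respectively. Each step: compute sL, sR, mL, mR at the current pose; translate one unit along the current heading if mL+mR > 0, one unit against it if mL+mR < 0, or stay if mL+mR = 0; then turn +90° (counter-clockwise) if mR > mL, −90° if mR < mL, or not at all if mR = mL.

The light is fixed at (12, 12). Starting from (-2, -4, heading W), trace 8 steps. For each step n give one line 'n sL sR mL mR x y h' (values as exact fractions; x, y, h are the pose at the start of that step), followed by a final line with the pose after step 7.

n=0: pose=(-2,-4,W); sL=9/58, sR=45/226; mL=-144/3277, mR=45/452; mL+mR=729/13108 → advance +1; mR−mL=1881/13108 → turn +1·90°
n=1: pose=(-3,-4,S); sL=90/493, sR=90/613; mL=10800/302209, mR=45/613; mL+mR=32985/302209 → advance +1; mR−mL=11385/302209 → turn +1·90°
n=2: pose=(-3,-5,E); sL=45/197, sR=9/53; mL=612/10441, mR=9/106; mL+mR=2997/20882 → advance +1; mR−mL=549/20882 → turn +1·90°
n=3: pose=(-2,-5,N); sL=90/481, sR=10/41; mL=-1120/19721, mR=5/41; mL+mR=1285/19721 → advance +1; mR−mL=3525/19721 → turn +1·90°
n=4: pose=(-2,-4,W); sL=9/58, sR=45/226; mL=-144/3277, mR=45/452; mL+mR=729/13108 → advance +1; mR−mL=1881/13108 → turn +1·90°
n=5: pose=(-3,-4,S); sL=90/493, sR=90/613; mL=10800/302209, mR=45/613; mL+mR=32985/302209 → advance +1; mR−mL=11385/302209 → turn +1·90°
n=6: pose=(-3,-5,E); sL=45/197, sR=9/53; mL=612/10441, mR=9/106; mL+mR=2997/20882 → advance +1; mR−mL=549/20882 → turn +1·90°
n=7: pose=(-2,-5,N); sL=90/481, sR=10/41; mL=-1120/19721, mR=5/41; mL+mR=1285/19721 → advance +1; mR−mL=3525/19721 → turn +1·90°

0 9/58 45/226 -144/3277 45/452 -2 -4 W
1 90/493 90/613 10800/302209 45/613 -3 -4 S
2 45/197 9/53 612/10441 9/106 -3 -5 E
3 90/481 10/41 -1120/19721 5/41 -2 -5 N
4 9/58 45/226 -144/3277 45/452 -2 -4 W
5 90/493 90/613 10800/302209 45/613 -3 -4 S
6 45/197 9/53 612/10441 9/106 -3 -5 E
7 90/481 10/41 -1120/19721 5/41 -2 -5 N
final -2 -4 W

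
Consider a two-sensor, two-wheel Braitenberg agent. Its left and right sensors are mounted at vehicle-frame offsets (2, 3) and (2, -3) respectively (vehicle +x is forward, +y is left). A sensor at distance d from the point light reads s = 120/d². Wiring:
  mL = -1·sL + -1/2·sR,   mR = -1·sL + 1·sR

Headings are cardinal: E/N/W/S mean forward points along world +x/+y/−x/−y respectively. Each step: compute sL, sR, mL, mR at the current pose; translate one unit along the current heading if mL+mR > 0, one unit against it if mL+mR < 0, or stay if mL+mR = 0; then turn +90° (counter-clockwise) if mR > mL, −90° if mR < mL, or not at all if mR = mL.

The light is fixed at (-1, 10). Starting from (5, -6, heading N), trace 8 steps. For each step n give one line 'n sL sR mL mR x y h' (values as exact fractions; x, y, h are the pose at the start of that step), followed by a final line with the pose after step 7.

0 24/41 120/277 -9108/11357 -1728/11357 5 -6 N
1 15/52 30/53 -1575/2756 765/2756 5 -7 W
2 120/461 120/377 -72900/173797 10080/173797 6 -7 S
3 12/25 60/221 -3402/5525 -1152/5525 6 -6 E
4 24/41 120/277 -9108/11357 -1728/11357 5 -6 N
5 15/52 30/53 -1575/2756 765/2756 5 -7 W
6 120/461 120/377 -72900/173797 10080/173797 6 -7 S
7 12/25 60/221 -3402/5525 -1152/5525 6 -6 E
final 5 -6 N

n=0: pose=(5,-6,N); sL=24/41, sR=120/277; mL=-9108/11357, mR=-1728/11357; mL+mR=-10836/11357 → advance -1; mR−mL=180/277 → turn +1·90°
n=1: pose=(5,-7,W); sL=15/52, sR=30/53; mL=-1575/2756, mR=765/2756; mL+mR=-405/1378 → advance -1; mR−mL=45/53 → turn +1·90°
n=2: pose=(6,-7,S); sL=120/461, sR=120/377; mL=-72900/173797, mR=10080/173797; mL+mR=-62820/173797 → advance -1; mR−mL=180/377 → turn +1·90°
n=3: pose=(6,-6,E); sL=12/25, sR=60/221; mL=-3402/5525, mR=-1152/5525; mL+mR=-4554/5525 → advance -1; mR−mL=90/221 → turn +1·90°
n=4: pose=(5,-6,N); sL=24/41, sR=120/277; mL=-9108/11357, mR=-1728/11357; mL+mR=-10836/11357 → advance -1; mR−mL=180/277 → turn +1·90°
n=5: pose=(5,-7,W); sL=15/52, sR=30/53; mL=-1575/2756, mR=765/2756; mL+mR=-405/1378 → advance -1; mR−mL=45/53 → turn +1·90°
n=6: pose=(6,-7,S); sL=120/461, sR=120/377; mL=-72900/173797, mR=10080/173797; mL+mR=-62820/173797 → advance -1; mR−mL=180/377 → turn +1·90°
n=7: pose=(6,-6,E); sL=12/25, sR=60/221; mL=-3402/5525, mR=-1152/5525; mL+mR=-4554/5525 → advance -1; mR−mL=90/221 → turn +1·90°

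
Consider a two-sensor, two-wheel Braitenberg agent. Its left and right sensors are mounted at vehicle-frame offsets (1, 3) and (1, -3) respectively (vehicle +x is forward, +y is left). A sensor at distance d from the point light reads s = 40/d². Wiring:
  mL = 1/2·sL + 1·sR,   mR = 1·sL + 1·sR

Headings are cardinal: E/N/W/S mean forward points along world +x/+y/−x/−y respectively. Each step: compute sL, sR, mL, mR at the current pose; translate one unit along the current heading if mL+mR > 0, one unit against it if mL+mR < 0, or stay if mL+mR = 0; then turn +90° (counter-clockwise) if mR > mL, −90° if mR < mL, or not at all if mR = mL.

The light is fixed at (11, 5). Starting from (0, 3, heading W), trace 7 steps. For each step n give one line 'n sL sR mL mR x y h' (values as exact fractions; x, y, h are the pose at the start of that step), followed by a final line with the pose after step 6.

n=0: pose=(0,3,W); sL=40/169, sR=8/29; mL=1932/4901, mR=2512/4901; mL+mR=4444/4901 → advance +1; mR−mL=20/169 → turn +1·90°
n=1: pose=(-1,3,S); sL=4/9, sR=20/117; mL=46/117, mR=8/13; mL+mR=118/117 → advance +1; mR−mL=2/9 → turn +1·90°
n=2: pose=(-1,2,E); sL=40/121, sR=40/157; mL=7980/18997, mR=11120/18997; mL+mR=19100/18997 → advance +1; mR−mL=20/121 → turn +1·90°
n=3: pose=(0,2,N); sL=1/5, sR=10/17; mL=117/170, mR=67/85; mL+mR=251/170 → advance +1; mR−mL=1/10 → turn +1·90°
n=4: pose=(0,3,W); sL=40/169, sR=8/29; mL=1932/4901, mR=2512/4901; mL+mR=4444/4901 → advance +1; mR−mL=20/169 → turn +1·90°
n=5: pose=(-1,3,S); sL=4/9, sR=20/117; mL=46/117, mR=8/13; mL+mR=118/117 → advance +1; mR−mL=2/9 → turn +1·90°
n=6: pose=(-1,2,E); sL=40/121, sR=40/157; mL=7980/18997, mR=11120/18997; mL+mR=19100/18997 → advance +1; mR−mL=20/121 → turn +1·90°

0 40/169 8/29 1932/4901 2512/4901 0 3 W
1 4/9 20/117 46/117 8/13 -1 3 S
2 40/121 40/157 7980/18997 11120/18997 -1 2 E
3 1/5 10/17 117/170 67/85 0 2 N
4 40/169 8/29 1932/4901 2512/4901 0 3 W
5 4/9 20/117 46/117 8/13 -1 3 S
6 40/121 40/157 7980/18997 11120/18997 -1 2 E
final 0 2 N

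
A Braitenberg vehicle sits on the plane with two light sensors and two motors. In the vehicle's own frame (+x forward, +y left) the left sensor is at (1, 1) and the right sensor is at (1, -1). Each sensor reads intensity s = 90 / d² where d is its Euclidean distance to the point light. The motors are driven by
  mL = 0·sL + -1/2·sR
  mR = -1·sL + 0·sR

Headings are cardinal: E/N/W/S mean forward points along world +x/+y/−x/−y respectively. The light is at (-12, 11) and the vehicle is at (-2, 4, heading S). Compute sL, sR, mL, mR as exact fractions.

18/37 18/29 -9/29 -18/37

left sensor world pos  = (-1, 3); dL² = 185
right sensor world pos = (-3, 3); dR² = 145
sL = 90/185 = 18/37
sR = 90/145 = 18/29
mL = 0·sL + -1/2·sR = -9/29
mR = -1·sL + 0·sR = -18/37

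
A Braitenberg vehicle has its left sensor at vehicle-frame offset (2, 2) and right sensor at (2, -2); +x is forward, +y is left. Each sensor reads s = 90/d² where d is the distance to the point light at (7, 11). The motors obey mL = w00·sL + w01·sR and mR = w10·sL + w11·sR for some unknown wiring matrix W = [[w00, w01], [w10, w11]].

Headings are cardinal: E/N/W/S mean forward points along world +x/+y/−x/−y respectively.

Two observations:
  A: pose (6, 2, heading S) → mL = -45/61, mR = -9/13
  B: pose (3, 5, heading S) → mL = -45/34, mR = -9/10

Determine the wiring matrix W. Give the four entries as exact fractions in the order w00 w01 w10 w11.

-1 0 0 -1

obs A: pose=(6,2,S) → sL=45/61, sR=9/13, mL=-45/61, mR=-9/13
obs B: pose=(3,5,S) → sL=45/34, sR=9/10, mL=-45/34, mR=-9/10
sensor matrix S = [[45/61, 9/13], [45/34, 9/10]]; det S = -3402/13481
solve [mL_A; mL_B] = S·[w00; w01] and [mR_A; mR_B] = S·[w10; w11]:
  w00 = -1, w01 = 0, w10 = 0, w11 = -1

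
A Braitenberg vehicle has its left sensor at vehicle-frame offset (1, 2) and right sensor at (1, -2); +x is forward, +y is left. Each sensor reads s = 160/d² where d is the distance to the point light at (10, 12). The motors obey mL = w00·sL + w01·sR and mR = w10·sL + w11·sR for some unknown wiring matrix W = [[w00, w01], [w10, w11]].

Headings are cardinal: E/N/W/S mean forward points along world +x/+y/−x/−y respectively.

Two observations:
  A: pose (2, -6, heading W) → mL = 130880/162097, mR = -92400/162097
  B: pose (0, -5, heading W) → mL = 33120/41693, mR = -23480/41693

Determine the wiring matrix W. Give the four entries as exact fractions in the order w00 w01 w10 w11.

1 1 -1 -1/2

obs A: pose=(2,-6,W) → sL=160/481, sR=160/337, mL=130880/162097, mR=-92400/162097
obs B: pose=(0,-5,W) → sL=80/241, sR=80/173, mL=33120/41693, mR=-23480/41693
sensor matrix S = [[160/481, 160/337], [80/241, 80/173]]; det S = -25548800/6758310221
solve [mL_A; mL_B] = S·[w00; w01] and [mR_A; mR_B] = S·[w10; w11]:
  w00 = 1, w01 = 1, w10 = -1, w11 = -1/2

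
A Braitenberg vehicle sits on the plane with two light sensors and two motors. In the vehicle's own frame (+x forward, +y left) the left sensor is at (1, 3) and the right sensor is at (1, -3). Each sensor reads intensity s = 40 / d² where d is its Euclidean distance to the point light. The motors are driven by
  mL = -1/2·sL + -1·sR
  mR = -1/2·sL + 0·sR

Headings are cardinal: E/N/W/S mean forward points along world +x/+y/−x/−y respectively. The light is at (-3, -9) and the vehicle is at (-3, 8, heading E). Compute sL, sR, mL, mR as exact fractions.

40/401 40/197 -19980/78997 -20/401

left sensor world pos  = (-2, 11); dL² = 401
right sensor world pos = (-2, 5); dR² = 197
sL = 40/401 = 40/401
sR = 40/197 = 40/197
mL = -1/2·sL + -1·sR = -19980/78997
mR = -1/2·sL + 0·sR = -20/401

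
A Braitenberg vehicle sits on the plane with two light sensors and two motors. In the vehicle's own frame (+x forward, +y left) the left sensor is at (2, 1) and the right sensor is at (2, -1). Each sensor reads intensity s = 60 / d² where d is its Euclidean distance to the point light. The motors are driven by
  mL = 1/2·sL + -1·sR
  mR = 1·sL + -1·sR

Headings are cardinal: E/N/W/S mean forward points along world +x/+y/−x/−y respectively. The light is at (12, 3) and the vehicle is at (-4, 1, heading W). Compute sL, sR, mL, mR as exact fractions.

left sensor world pos  = (-6, 0); dL² = 333
right sensor world pos = (-6, 2); dR² = 325
sL = 60/333 = 20/111
sR = 60/325 = 12/65
mL = 1/2·sL + -1·sR = -682/7215
mR = 1·sL + -1·sR = -32/7215

20/111 12/65 -682/7215 -32/7215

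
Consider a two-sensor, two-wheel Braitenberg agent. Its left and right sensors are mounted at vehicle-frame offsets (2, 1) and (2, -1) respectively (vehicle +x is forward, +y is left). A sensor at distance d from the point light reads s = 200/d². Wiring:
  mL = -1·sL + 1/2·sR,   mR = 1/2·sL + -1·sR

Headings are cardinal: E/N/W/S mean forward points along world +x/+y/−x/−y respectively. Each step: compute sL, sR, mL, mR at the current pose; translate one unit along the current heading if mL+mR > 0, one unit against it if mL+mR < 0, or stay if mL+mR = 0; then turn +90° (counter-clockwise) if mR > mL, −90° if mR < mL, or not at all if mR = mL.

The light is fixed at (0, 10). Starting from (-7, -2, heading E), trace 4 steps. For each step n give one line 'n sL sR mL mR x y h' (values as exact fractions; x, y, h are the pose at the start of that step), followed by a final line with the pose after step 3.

0 100/73 100/97 -6050/7081 -2450/7081 -7 -2 E
1 200/181 200/149 -11700/26969 -21300/26969 -8 -2 N
2 10/9 25/29 -355/522 -80/261 -8 -3 E
3 200/221 40/37 -2980/8177 -5140/8177 -9 -3 N
final -9 -4 E

n=0: pose=(-7,-2,E); sL=100/73, sR=100/97; mL=-6050/7081, mR=-2450/7081; mL+mR=-8500/7081 → advance -1; mR−mL=3600/7081 → turn +1·90°
n=1: pose=(-8,-2,N); sL=200/181, sR=200/149; mL=-11700/26969, mR=-21300/26969; mL+mR=-33000/26969 → advance -1; mR−mL=-9600/26969 → turn -1·90°
n=2: pose=(-8,-3,E); sL=10/9, sR=25/29; mL=-355/522, mR=-80/261; mL+mR=-515/522 → advance -1; mR−mL=65/174 → turn +1·90°
n=3: pose=(-9,-3,N); sL=200/221, sR=40/37; mL=-2980/8177, mR=-5140/8177; mL+mR=-8120/8177 → advance -1; mR−mL=-2160/8177 → turn -1·90°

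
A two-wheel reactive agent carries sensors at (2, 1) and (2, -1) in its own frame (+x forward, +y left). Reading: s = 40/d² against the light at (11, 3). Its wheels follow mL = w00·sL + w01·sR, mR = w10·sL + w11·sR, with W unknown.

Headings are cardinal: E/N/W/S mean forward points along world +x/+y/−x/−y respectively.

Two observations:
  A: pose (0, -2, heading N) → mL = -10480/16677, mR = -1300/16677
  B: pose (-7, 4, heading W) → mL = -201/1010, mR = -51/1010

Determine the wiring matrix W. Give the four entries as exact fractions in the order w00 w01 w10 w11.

obs A: pose=(0,-2,N) → sL=40/153, sR=40/109, mL=-10480/16677, mR=-1300/16677
obs B: pose=(-7,4,W) → sL=1/10, sR=10/101, mL=-201/1010, mR=-51/1010
sensor matrix S = [[40/153, 40/109], [1/10, 10/101]]; det S = -18212/1684377
solve [mL_A; mL_B] = S·[w00; w01] and [mR_A; mR_B] = S·[w10; w11]:
  w00 = -1, w01 = -1, w10 = -1, w11 = 1/2

-1 -1 -1 1/2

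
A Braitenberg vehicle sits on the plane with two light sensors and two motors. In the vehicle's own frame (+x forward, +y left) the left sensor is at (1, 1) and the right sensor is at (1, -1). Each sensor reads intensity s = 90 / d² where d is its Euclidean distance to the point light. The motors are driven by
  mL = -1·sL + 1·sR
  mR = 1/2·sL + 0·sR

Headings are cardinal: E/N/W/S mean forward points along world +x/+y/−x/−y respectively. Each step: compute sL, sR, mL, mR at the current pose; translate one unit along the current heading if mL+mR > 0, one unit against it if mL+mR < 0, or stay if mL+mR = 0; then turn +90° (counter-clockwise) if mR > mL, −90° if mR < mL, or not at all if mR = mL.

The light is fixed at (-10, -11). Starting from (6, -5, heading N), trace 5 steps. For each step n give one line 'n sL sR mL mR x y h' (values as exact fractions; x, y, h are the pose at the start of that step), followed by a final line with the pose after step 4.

0 45/137 45/169 -1440/23153 45/274 6 -5 N
1 10/29 90/289 -280/8381 5/29 6 -4 W
2 45/146 45/116 675/8468 45/292 5 -4 S
3 18/61 90/281 432/17141 9/61 5 -5 E
4 45/137 45/169 -1440/23153 45/274 6 -5 N
final 6 -4 W

n=0: pose=(6,-5,N); sL=45/137, sR=45/169; mL=-1440/23153, mR=45/274; mL+mR=4725/46306 → advance +1; mR−mL=10485/46306 → turn +1·90°
n=1: pose=(6,-4,W); sL=10/29, sR=90/289; mL=-280/8381, mR=5/29; mL+mR=1165/8381 → advance +1; mR−mL=1725/8381 → turn +1·90°
n=2: pose=(5,-4,S); sL=45/146, sR=45/116; mL=675/8468, mR=45/292; mL+mR=495/2117 → advance +1; mR−mL=315/4234 → turn +1·90°
n=3: pose=(5,-5,E); sL=18/61, sR=90/281; mL=432/17141, mR=9/61; mL+mR=2961/17141 → advance +1; mR−mL=2097/17141 → turn +1·90°
n=4: pose=(6,-5,N); sL=45/137, sR=45/169; mL=-1440/23153, mR=45/274; mL+mR=4725/46306 → advance +1; mR−mL=10485/46306 → turn +1·90°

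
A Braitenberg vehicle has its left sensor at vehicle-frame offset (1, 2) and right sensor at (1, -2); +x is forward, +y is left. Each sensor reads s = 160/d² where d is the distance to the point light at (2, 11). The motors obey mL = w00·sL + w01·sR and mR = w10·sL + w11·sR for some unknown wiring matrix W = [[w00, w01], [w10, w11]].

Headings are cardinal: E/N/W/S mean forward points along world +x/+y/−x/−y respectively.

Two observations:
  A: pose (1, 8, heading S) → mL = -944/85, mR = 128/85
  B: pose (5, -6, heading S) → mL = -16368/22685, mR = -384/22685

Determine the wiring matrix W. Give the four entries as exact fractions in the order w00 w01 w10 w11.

-1/2 -1 1/2 -1/2

obs A: pose=(1,8,S) → sL=160/17, sR=32/5, mL=-944/85, mR=128/85
obs B: pose=(5,-6,S) → sL=160/349, sR=32/65, mL=-16368/22685, mR=-384/22685
sensor matrix S = [[160/17, 32/5], [160/349, 32/65]]; det S = 131072/77129
solve [mL_A; mL_B] = S·[w00; w01] and [mR_A; mR_B] = S·[w10; w11]:
  w00 = -1/2, w01 = -1, w10 = 1/2, w11 = -1/2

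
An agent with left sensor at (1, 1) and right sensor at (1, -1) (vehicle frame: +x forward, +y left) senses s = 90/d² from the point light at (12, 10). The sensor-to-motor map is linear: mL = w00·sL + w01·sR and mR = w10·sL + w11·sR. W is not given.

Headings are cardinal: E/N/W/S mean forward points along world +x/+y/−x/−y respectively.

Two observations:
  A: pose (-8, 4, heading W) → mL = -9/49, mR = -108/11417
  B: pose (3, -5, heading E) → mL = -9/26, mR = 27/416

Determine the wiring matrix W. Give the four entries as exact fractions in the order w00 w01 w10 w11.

obs A: pose=(-8,4,W) → sL=9/49, sR=45/233, mL=-9/49, mR=-108/11417
obs B: pose=(3,-5,E) → sL=9/26, sR=9/32, mL=-9/26, mR=27/416
sensor matrix S = [[9/49, 45/233], [9/26, 9/32]]; det S = -72171/4749472
solve [mL_A; mL_B] = S·[w00; w01] and [mR_A; mR_B] = S·[w10; w11]:
  w00 = -1, w01 = 0, w10 = 1, w11 = -1

-1 0 1 -1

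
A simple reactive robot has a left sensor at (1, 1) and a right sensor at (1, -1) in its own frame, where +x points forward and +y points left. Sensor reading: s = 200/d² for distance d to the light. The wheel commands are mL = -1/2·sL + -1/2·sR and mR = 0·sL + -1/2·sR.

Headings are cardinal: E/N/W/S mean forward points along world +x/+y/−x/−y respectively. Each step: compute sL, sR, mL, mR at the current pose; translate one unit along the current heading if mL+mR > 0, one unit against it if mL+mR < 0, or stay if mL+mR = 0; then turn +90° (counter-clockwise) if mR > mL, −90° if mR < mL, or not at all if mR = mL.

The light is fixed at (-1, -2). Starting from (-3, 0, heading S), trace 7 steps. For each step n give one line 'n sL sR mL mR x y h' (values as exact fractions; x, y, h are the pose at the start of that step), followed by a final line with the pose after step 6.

0 100 20 -60 -10 -3 0 S
1 200/17 40 -440/17 -20 -3 1 E
2 25/4 10 -65/8 -5 -4 1 N
3 200/17 8 -168/17 -4 -4 0 W
4 100 20 -60 -10 -3 0 S
5 200/17 40 -440/17 -20 -3 1 E
6 25/4 10 -65/8 -5 -4 1 N
final -4 0 W

n=0: pose=(-3,0,S); sL=100, sR=20; mL=-60, mR=-10; mL+mR=-70 → advance -1; mR−mL=50 → turn +1·90°
n=1: pose=(-3,1,E); sL=200/17, sR=40; mL=-440/17, mR=-20; mL+mR=-780/17 → advance -1; mR−mL=100/17 → turn +1·90°
n=2: pose=(-4,1,N); sL=25/4, sR=10; mL=-65/8, mR=-5; mL+mR=-105/8 → advance -1; mR−mL=25/8 → turn +1·90°
n=3: pose=(-4,0,W); sL=200/17, sR=8; mL=-168/17, mR=-4; mL+mR=-236/17 → advance -1; mR−mL=100/17 → turn +1·90°
n=4: pose=(-3,0,S); sL=100, sR=20; mL=-60, mR=-10; mL+mR=-70 → advance -1; mR−mL=50 → turn +1·90°
n=5: pose=(-3,1,E); sL=200/17, sR=40; mL=-440/17, mR=-20; mL+mR=-780/17 → advance -1; mR−mL=100/17 → turn +1·90°
n=6: pose=(-4,1,N); sL=25/4, sR=10; mL=-65/8, mR=-5; mL+mR=-105/8 → advance -1; mR−mL=25/8 → turn +1·90°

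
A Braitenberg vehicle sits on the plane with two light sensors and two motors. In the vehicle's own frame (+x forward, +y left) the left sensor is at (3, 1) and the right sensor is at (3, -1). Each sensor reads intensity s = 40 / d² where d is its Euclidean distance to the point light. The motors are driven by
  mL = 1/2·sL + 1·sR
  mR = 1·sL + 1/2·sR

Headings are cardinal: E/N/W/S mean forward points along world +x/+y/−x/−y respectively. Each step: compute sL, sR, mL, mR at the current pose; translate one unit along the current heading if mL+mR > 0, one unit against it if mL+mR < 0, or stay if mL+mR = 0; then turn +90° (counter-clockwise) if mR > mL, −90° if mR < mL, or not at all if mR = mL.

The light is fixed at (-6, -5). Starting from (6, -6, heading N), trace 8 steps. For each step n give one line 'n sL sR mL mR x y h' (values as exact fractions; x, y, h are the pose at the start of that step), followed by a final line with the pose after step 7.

n=0: pose=(6,-6,N); sL=8/25, sR=40/173; mL=1692/4325, mR=1884/4325; mL+mR=3576/4325 → advance +1; mR−mL=192/4325 → turn +1·90°
n=1: pose=(6,-5,W); sL=20/41, sR=20/41; mL=30/41, mR=30/41; mL+mR=60/41 → advance +1; mR−mL=0 → turn +0·90°
n=2: pose=(5,-5,W); sL=8/13, sR=8/13; mL=12/13, mR=12/13; mL+mR=24/13 → advance +1; mR−mL=0 → turn +0·90°
n=3: pose=(4,-5,W); sL=4/5, sR=4/5; mL=6/5, mR=6/5; mL+mR=12/5 → advance +1; mR−mL=0 → turn +0·90°
n=4: pose=(3,-5,W); sL=40/37, sR=40/37; mL=60/37, mR=60/37; mL+mR=120/37 → advance +1; mR−mL=0 → turn +0·90°
n=5: pose=(2,-5,W); sL=20/13, sR=20/13; mL=30/13, mR=30/13; mL+mR=60/13 → advance +1; mR−mL=0 → turn +0·90°
n=6: pose=(1,-5,W); sL=40/17, sR=40/17; mL=60/17, mR=60/17; mL+mR=120/17 → advance +1; mR−mL=0 → turn +0·90°
n=7: pose=(0,-5,W); sL=4, sR=4; mL=6, mR=6; mL+mR=12 → advance +1; mR−mL=0 → turn +0·90°

0 8/25 40/173 1692/4325 1884/4325 6 -6 N
1 20/41 20/41 30/41 30/41 6 -5 W
2 8/13 8/13 12/13 12/13 5 -5 W
3 4/5 4/5 6/5 6/5 4 -5 W
4 40/37 40/37 60/37 60/37 3 -5 W
5 20/13 20/13 30/13 30/13 2 -5 W
6 40/17 40/17 60/17 60/17 1 -5 W
7 4 4 6 6 0 -5 W
final -1 -5 W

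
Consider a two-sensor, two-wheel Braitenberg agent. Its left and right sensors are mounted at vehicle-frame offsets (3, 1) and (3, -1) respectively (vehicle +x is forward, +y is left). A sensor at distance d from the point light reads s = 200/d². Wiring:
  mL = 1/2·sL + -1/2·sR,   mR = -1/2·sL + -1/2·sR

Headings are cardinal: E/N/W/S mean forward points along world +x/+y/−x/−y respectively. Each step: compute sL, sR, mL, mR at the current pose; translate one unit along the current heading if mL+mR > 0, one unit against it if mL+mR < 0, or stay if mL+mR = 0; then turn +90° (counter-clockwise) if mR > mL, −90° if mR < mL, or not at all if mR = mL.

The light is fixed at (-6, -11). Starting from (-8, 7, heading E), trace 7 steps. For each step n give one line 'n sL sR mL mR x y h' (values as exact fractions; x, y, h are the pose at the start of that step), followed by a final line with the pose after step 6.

0 100/181 20/29 -360/5249 -3260/5249 -8 7 E
1 200/229 200/241 1200/55189 -47000/55189 -9 7 S
2 5/9 50/109 95/1962 -995/1962 -9 8 W
3 200/493 40/97 -160/47821 -19560/47821 -8 8 N
4 100/181 20/29 -360/5249 -3260/5249 -8 7 E
5 200/229 200/241 1200/55189 -47000/55189 -9 7 S
6 5/9 50/109 95/1962 -995/1962 -9 8 W
final -8 8 N

n=0: pose=(-8,7,E); sL=100/181, sR=20/29; mL=-360/5249, mR=-3260/5249; mL+mR=-20/29 → advance -1; mR−mL=-100/181 → turn -1·90°
n=1: pose=(-9,7,S); sL=200/229, sR=200/241; mL=1200/55189, mR=-47000/55189; mL+mR=-200/241 → advance -1; mR−mL=-200/229 → turn -1·90°
n=2: pose=(-9,8,W); sL=5/9, sR=50/109; mL=95/1962, mR=-995/1962; mL+mR=-50/109 → advance -1; mR−mL=-5/9 → turn -1·90°
n=3: pose=(-8,8,N); sL=200/493, sR=40/97; mL=-160/47821, mR=-19560/47821; mL+mR=-40/97 → advance -1; mR−mL=-200/493 → turn -1·90°
n=4: pose=(-8,7,E); sL=100/181, sR=20/29; mL=-360/5249, mR=-3260/5249; mL+mR=-20/29 → advance -1; mR−mL=-100/181 → turn -1·90°
n=5: pose=(-9,7,S); sL=200/229, sR=200/241; mL=1200/55189, mR=-47000/55189; mL+mR=-200/241 → advance -1; mR−mL=-200/229 → turn -1·90°
n=6: pose=(-9,8,W); sL=5/9, sR=50/109; mL=95/1962, mR=-995/1962; mL+mR=-50/109 → advance -1; mR−mL=-5/9 → turn -1·90°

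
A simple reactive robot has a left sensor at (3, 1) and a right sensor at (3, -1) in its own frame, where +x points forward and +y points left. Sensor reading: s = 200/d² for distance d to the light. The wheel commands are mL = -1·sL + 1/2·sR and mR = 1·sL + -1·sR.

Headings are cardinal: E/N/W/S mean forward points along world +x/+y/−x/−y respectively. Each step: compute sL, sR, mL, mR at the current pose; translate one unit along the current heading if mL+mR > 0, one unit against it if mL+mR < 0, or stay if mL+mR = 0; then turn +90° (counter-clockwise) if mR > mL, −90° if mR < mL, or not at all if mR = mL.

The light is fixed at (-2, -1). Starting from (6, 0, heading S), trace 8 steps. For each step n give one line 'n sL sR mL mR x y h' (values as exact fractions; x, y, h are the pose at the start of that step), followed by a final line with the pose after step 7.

n=0: pose=(6,0,S); sL=40/17, sR=200/53; mL=-420/901, mR=-1280/901; mL+mR=-100/53 → advance -1; mR−mL=-860/901 → turn -1·90°
n=1: pose=(6,1,W); sL=100/13, sR=100/17; mL=-1050/221, mR=400/221; mL+mR=-50/17 → advance -1; mR−mL=1450/221 → turn +1·90°
n=2: pose=(7,1,S); sL=200/101, sR=40/13; mL=-580/1313, mR=-1440/1313; mL+mR=-20/13 → advance -1; mR−mL=-860/1313 → turn -1·90°
n=3: pose=(7,2,W); sL=5, sR=50/13; mL=-40/13, mR=15/13; mL+mR=-25/13 → advance -1; mR−mL=55/13 → turn +1·90°
n=4: pose=(8,2,S); sL=200/121, sR=200/81; mL=-4100/9801, mR=-8000/9801; mL+mR=-100/81 → advance -1; mR−mL=-1300/3267 → turn -1·90°
n=5: pose=(8,3,W); sL=100/29, sR=100/37; mL=-2250/1073, mR=800/1073; mL+mR=-50/37 → advance -1; mR−mL=3050/1073 → turn +1·90°
n=6: pose=(9,3,S); sL=40/29, sR=200/101; mL=-1140/2929, mR=-1760/2929; mL+mR=-100/101 → advance -1; mR−mL=-620/2929 → turn -1·90°
n=7: pose=(9,4,W); sL=5/2, sR=2; mL=-3/2, mR=1/2; mL+mR=-1 → advance -1; mR−mL=2 → turn +1·90°

0 40/17 200/53 -420/901 -1280/901 6 0 S
1 100/13 100/17 -1050/221 400/221 6 1 W
2 200/101 40/13 -580/1313 -1440/1313 7 1 S
3 5 50/13 -40/13 15/13 7 2 W
4 200/121 200/81 -4100/9801 -8000/9801 8 2 S
5 100/29 100/37 -2250/1073 800/1073 8 3 W
6 40/29 200/101 -1140/2929 -1760/2929 9 3 S
7 5/2 2 -3/2 1/2 9 4 W
final 10 4 S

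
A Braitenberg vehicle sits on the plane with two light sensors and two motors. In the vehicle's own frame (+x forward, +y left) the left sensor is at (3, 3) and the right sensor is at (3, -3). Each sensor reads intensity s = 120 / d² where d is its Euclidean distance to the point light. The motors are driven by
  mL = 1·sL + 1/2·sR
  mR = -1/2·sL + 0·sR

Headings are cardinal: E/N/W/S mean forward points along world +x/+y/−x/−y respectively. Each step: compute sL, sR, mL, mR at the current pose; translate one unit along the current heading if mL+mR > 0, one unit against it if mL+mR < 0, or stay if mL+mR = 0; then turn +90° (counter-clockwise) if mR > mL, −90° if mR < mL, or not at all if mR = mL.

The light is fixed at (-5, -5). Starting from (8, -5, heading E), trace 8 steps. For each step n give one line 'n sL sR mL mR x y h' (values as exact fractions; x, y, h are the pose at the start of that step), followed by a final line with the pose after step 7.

0 24/53 24/53 36/53 -12/53 8 -5 E
1 60/149 12/13 1674/1937 -30/149 9 -5 S
2 120/137 24/25 4644/3425 -60/137 9 -6 W
3 15/13 6/13 18/13 -15/26 8 -6 N
4 24/53 24/53 36/53 -12/53 8 -5 E
5 60/149 12/13 1674/1937 -30/149 9 -5 S
6 120/137 24/25 4644/3425 -60/137 9 -6 W
7 15/13 6/13 18/13 -15/26 8 -6 N
final 8 -5 E

n=0: pose=(8,-5,E); sL=24/53, sR=24/53; mL=36/53, mR=-12/53; mL+mR=24/53 → advance +1; mR−mL=-48/53 → turn -1·90°
n=1: pose=(9,-5,S); sL=60/149, sR=12/13; mL=1674/1937, mR=-30/149; mL+mR=1284/1937 → advance +1; mR−mL=-2064/1937 → turn -1·90°
n=2: pose=(9,-6,W); sL=120/137, sR=24/25; mL=4644/3425, mR=-60/137; mL+mR=3144/3425 → advance +1; mR−mL=-6144/3425 → turn -1·90°
n=3: pose=(8,-6,N); sL=15/13, sR=6/13; mL=18/13, mR=-15/26; mL+mR=21/26 → advance +1; mR−mL=-51/26 → turn -1·90°
n=4: pose=(8,-5,E); sL=24/53, sR=24/53; mL=36/53, mR=-12/53; mL+mR=24/53 → advance +1; mR−mL=-48/53 → turn -1·90°
n=5: pose=(9,-5,S); sL=60/149, sR=12/13; mL=1674/1937, mR=-30/149; mL+mR=1284/1937 → advance +1; mR−mL=-2064/1937 → turn -1·90°
n=6: pose=(9,-6,W); sL=120/137, sR=24/25; mL=4644/3425, mR=-60/137; mL+mR=3144/3425 → advance +1; mR−mL=-6144/3425 → turn -1·90°
n=7: pose=(8,-6,N); sL=15/13, sR=6/13; mL=18/13, mR=-15/26; mL+mR=21/26 → advance +1; mR−mL=-51/26 → turn -1·90°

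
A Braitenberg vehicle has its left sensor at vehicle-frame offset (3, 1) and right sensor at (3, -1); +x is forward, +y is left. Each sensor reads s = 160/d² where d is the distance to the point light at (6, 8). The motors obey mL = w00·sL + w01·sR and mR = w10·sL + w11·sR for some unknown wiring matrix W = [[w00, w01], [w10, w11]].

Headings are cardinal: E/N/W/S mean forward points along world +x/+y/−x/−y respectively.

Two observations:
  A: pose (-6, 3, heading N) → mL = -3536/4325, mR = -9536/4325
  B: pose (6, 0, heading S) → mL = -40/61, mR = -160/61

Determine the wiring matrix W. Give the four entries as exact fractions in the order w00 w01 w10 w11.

1/2 -1 -1 -1

obs A: pose=(-6,3,N) → sL=160/173, sR=32/25, mL=-3536/4325, mR=-9536/4325
obs B: pose=(6,0,S) → sL=80/61, sR=80/61, mL=-40/61, mR=-160/61
sensor matrix S = [[160/173, 32/25], [80/61, 80/61]]; det S = -24576/52765
solve [mL_A; mL_B] = S·[w00; w01] and [mR_A; mR_B] = S·[w10; w11]:
  w00 = 1/2, w01 = -1, w10 = -1, w11 = -1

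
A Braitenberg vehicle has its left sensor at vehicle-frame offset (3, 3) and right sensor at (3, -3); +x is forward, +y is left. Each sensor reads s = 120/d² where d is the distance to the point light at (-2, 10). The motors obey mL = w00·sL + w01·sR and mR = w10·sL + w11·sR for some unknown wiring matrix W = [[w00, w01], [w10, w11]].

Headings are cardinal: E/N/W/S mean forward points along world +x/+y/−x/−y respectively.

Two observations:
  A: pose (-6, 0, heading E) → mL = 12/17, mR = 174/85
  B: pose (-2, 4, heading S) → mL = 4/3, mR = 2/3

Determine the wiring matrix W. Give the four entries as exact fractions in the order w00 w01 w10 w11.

0 1 1 -1/2

obs A: pose=(-6,0,E) → sL=12/5, sR=12/17, mL=12/17, mR=174/85
obs B: pose=(-2,4,S) → sL=4/3, sR=4/3, mL=4/3, mR=2/3
sensor matrix S = [[12/5, 12/17], [4/3, 4/3]]; det S = 192/85
solve [mL_A; mL_B] = S·[w00; w01] and [mR_A; mR_B] = S·[w10; w11]:
  w00 = 0, w01 = 1, w10 = 1, w11 = -1/2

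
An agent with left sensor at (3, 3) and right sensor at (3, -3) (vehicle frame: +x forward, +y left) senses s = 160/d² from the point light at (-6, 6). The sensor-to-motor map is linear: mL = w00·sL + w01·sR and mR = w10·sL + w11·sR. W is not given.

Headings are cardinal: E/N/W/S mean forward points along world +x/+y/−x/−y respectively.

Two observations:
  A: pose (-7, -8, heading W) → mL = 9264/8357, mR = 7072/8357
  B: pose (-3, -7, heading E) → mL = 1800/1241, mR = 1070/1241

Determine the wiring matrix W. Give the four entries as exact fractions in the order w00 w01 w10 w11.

1 1/2 1/2 1/2

obs A: pose=(-7,-8,W) → sL=32/61, sR=160/137, mL=9264/8357, mR=7072/8357
obs B: pose=(-3,-7,E) → sL=20/17, sR=40/73, mL=1800/1241, mR=1070/1241
sensor matrix S = [[32/61, 160/137], [20/17, 40/73]]; det S = -11268480/10371037
solve [mL_A; mL_B] = S·[w00; w01] and [mR_A; mR_B] = S·[w10; w11]:
  w00 = 1, w01 = 1/2, w10 = 1/2, w11 = 1/2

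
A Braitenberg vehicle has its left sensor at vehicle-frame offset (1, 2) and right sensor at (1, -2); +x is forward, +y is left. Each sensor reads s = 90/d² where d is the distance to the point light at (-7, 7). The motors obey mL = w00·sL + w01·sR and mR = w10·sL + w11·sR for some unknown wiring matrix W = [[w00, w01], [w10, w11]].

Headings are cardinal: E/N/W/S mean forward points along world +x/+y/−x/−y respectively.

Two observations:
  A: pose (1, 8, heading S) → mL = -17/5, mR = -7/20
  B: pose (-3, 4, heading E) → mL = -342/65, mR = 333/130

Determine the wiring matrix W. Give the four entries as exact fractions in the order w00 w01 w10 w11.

obs A: pose=(1,8,S) → sL=9/10, sR=5/2, mL=-17/5, mR=-7/20
obs B: pose=(-3,4,E) → sL=45/13, sR=9/5, mL=-342/65, mR=333/130
sensor matrix S = [[9/10, 5/2], [45/13, 9/5]]; det S = -2286/325
solve [mL_A; mL_B] = S·[w00; w01] and [mR_A; mR_B] = S·[w10; w11]:
  w00 = -1, w01 = -1, w10 = 1, w11 = -1/2

-1 -1 1 -1/2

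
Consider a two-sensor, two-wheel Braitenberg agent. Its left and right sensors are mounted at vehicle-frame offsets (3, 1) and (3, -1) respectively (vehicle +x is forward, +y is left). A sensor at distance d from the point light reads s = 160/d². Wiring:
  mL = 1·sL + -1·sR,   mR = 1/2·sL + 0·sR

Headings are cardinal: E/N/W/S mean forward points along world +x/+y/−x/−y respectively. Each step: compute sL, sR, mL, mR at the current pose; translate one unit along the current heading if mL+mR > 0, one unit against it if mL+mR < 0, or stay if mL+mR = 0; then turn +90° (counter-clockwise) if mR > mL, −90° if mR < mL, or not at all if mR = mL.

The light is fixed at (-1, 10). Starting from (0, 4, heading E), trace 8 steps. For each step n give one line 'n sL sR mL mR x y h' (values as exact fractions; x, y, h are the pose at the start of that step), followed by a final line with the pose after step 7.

n=0: pose=(0,4,E); sL=160/41, sR=32/13; mL=768/533, mR=80/41; mL+mR=1808/533 → advance +1; mR−mL=272/533 → turn +1·90°
n=1: pose=(1,4,N); sL=16, sR=80/9; mL=64/9, mR=8; mL+mR=136/9 → advance +1; mR−mL=8/9 → turn +1·90°
n=2: pose=(1,5,W); sL=160/37, sR=160/17; mL=-3200/629, mR=80/37; mL+mR=-1840/629 → advance -1; mR−mL=4560/629 → turn +1·90°
n=3: pose=(2,5,S); sL=2, sR=40/17; mL=-6/17, mR=1; mL+mR=11/17 → advance +1; mR−mL=23/17 → turn +1·90°
n=4: pose=(2,4,E); sL=160/61, sR=32/17; mL=768/1037, mR=80/61; mL+mR=2128/1037 → advance +1; mR−mL=592/1037 → turn +1·90°
n=5: pose=(3,4,N); sL=80/9, sR=80/17; mL=640/153, mR=40/9; mL+mR=440/51 → advance +1; mR−mL=40/153 → turn +1·90°
n=6: pose=(3,5,W); sL=160/37, sR=160/17; mL=-3200/629, mR=80/37; mL+mR=-1840/629 → advance -1; mR−mL=4560/629 → turn +1·90°
n=7: pose=(4,5,S); sL=8/5, sR=2; mL=-2/5, mR=4/5; mL+mR=2/5 → advance +1; mR−mL=6/5 → turn +1·90°

0 160/41 32/13 768/533 80/41 0 4 E
1 16 80/9 64/9 8 1 4 N
2 160/37 160/17 -3200/629 80/37 1 5 W
3 2 40/17 -6/17 1 2 5 S
4 160/61 32/17 768/1037 80/61 2 4 E
5 80/9 80/17 640/153 40/9 3 4 N
6 160/37 160/17 -3200/629 80/37 3 5 W
7 8/5 2 -2/5 4/5 4 5 S
final 4 4 E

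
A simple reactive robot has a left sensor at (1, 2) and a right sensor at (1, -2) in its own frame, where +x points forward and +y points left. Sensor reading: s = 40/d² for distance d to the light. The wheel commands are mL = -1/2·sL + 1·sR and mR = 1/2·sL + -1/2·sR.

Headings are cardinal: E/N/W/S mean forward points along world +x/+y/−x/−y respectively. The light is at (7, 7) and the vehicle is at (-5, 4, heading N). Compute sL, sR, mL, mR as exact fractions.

left sensor world pos  = (-7, 5); dL² = 200
right sensor world pos = (-3, 5); dR² = 104
sL = 40/200 = 1/5
sR = 40/104 = 5/13
mL = -1/2·sL + 1·sR = 37/130
mR = 1/2·sL + -1/2·sR = -6/65

1/5 5/13 37/130 -6/65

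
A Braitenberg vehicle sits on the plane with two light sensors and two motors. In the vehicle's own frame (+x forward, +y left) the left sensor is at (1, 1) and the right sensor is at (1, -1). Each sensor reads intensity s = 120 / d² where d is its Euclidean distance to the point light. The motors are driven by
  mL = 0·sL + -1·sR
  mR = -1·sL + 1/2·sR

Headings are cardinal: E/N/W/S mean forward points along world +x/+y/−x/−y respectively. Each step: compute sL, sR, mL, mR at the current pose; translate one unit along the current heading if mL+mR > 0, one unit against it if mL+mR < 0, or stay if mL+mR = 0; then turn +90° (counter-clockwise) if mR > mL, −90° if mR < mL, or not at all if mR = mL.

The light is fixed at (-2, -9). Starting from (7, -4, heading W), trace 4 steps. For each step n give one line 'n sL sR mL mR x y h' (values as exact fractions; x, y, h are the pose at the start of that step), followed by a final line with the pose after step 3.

0 3/2 6/5 -6/5 -9/10 7 -4 W
1 120/137 120/97 -120/97 -3420/13289 8 -4 S
2 12/17 60/73 -60/73 -366/1241 8 -3 E
3 120/113 120/149 -120/149 -11100/16837 7 -3 N
final 7 -4 W

n=0: pose=(7,-4,W); sL=3/2, sR=6/5; mL=-6/5, mR=-9/10; mL+mR=-21/10 → advance -1; mR−mL=3/10 → turn +1·90°
n=1: pose=(8,-4,S); sL=120/137, sR=120/97; mL=-120/97, mR=-3420/13289; mL+mR=-19860/13289 → advance -1; mR−mL=13020/13289 → turn +1·90°
n=2: pose=(8,-3,E); sL=12/17, sR=60/73; mL=-60/73, mR=-366/1241; mL+mR=-1386/1241 → advance -1; mR−mL=654/1241 → turn +1·90°
n=3: pose=(7,-3,N); sL=120/113, sR=120/149; mL=-120/149, mR=-11100/16837; mL+mR=-24660/16837 → advance -1; mR−mL=2460/16837 → turn +1·90°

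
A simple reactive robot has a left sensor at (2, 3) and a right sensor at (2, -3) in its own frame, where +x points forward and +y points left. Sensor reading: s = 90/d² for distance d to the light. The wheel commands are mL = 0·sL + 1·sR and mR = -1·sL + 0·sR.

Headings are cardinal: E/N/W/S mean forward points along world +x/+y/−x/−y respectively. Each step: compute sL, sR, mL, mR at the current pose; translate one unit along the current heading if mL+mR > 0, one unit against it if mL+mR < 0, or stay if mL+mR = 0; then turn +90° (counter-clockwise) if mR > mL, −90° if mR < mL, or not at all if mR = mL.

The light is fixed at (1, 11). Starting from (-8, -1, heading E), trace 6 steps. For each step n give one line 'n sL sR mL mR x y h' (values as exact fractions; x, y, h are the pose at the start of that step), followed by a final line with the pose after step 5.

n=0: pose=(-8,-1,E); sL=9/13, sR=45/137; mL=45/137, mR=-9/13; mL+mR=-648/1781 → advance -1; mR−mL=-1818/1781 → turn -1·90°
n=1: pose=(-9,-1,S); sL=18/49, sR=18/73; mL=18/73, mR=-18/49; mL+mR=-432/3577 → advance -1; mR−mL=-2196/3577 → turn -1·90°
n=2: pose=(-9,0,W); sL=9/34, sR=45/104; mL=45/104, mR=-9/34; mL+mR=297/1768 → advance +1; mR−mL=-1233/1768 → turn -1·90°
n=3: pose=(-10,0,N); sL=90/277, sR=18/29; mL=18/29, mR=-90/277; mL+mR=2376/8033 → advance +1; mR−mL=-7596/8033 → turn -1·90°
n=4: pose=(-10,1,E); sL=9/13, sR=9/25; mL=9/25, mR=-9/13; mL+mR=-108/325 → advance -1; mR−mL=-342/325 → turn -1·90°
n=5: pose=(-11,1,S); sL=2/5, sR=10/41; mL=10/41, mR=-2/5; mL+mR=-32/205 → advance -1; mR−mL=-132/205 → turn -1·90°

0 9/13 45/137 45/137 -9/13 -8 -1 E
1 18/49 18/73 18/73 -18/49 -9 -1 S
2 9/34 45/104 45/104 -9/34 -9 0 W
3 90/277 18/29 18/29 -90/277 -10 0 N
4 9/13 9/25 9/25 -9/13 -10 1 E
5 2/5 10/41 10/41 -2/5 -11 1 S
final -11 2 W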